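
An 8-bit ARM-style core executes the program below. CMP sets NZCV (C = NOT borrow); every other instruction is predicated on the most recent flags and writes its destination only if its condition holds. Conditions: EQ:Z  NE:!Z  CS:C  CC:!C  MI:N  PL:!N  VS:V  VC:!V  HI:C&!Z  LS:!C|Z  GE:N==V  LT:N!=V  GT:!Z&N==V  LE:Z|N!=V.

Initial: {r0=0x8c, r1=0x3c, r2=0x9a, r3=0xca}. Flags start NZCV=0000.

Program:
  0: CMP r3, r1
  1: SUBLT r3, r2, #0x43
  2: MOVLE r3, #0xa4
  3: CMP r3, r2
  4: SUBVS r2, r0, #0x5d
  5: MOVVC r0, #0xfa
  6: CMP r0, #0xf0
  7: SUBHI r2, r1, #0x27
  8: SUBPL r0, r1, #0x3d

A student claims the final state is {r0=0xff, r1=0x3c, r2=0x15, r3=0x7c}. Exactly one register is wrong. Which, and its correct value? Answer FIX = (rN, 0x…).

FIX = (r3, 0xa4)

0: ✓ CMP  NZCV=1010
1: ✓ SUBLT  r3←0x57
2: ✓ MOVLE  r3←0xa4
3: ✓ CMP  NZCV=0010
4: · SUBVS
5: ✓ MOVVC  r0←0xfa
6: ✓ CMP  NZCV=0010
7: ✓ SUBHI  r2←0x15
8: ✓ SUBPL  r0←0xff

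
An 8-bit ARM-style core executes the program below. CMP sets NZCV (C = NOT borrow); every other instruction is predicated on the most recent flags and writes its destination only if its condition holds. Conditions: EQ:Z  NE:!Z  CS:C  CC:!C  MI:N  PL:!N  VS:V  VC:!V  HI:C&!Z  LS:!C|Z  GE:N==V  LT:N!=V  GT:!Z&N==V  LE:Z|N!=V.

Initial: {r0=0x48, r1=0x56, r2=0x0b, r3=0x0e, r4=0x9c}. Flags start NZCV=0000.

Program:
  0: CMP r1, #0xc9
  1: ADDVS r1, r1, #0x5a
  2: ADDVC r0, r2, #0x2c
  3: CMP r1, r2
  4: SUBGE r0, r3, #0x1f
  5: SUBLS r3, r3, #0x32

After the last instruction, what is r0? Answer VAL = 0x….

VAL = 0x48

0: ✓ CMP  NZCV=1001
1: ✓ ADDVS  r1←0xb0
2: · ADDVC
3: ✓ CMP  NZCV=1010
4: · SUBGE
5: · SUBLS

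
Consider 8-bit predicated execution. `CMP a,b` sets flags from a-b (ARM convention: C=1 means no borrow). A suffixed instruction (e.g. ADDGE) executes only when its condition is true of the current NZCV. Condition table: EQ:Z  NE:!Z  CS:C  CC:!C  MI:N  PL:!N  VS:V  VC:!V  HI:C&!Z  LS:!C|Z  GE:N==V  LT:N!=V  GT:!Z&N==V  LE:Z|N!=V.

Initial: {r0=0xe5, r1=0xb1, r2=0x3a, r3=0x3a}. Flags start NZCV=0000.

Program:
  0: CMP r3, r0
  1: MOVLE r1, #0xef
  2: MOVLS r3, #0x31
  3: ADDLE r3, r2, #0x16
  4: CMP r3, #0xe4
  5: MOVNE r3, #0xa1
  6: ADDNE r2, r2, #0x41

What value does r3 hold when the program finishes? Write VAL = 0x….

VAL = 0xa1

0: ✓ CMP  NZCV=0000
1: · MOVLE
2: ✓ MOVLS  r3←0x31
3: · ADDLE
4: ✓ CMP  NZCV=0000
5: ✓ MOVNE  r3←0xa1
6: ✓ ADDNE  r2←0x7b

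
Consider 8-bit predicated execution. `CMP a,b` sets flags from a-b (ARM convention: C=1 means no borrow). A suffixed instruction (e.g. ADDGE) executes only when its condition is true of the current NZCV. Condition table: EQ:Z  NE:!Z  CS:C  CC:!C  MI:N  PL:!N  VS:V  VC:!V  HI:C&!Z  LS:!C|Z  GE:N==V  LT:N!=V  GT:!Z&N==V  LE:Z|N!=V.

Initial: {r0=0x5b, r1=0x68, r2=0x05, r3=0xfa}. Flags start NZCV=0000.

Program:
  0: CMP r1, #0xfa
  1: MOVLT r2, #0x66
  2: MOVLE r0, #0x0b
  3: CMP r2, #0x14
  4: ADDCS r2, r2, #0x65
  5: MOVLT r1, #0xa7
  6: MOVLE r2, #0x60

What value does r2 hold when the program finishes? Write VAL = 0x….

[0] flags=0000 → (cmp)
[1] flags=0000 LT?F → skip
[2] flags=0000 LE?F → skip
[3] flags=1000 → (cmp)
[4] flags=1000 CS?F → skip
[5] flags=1000 LT?T → r1=0xa7
[6] flags=1000 LE?T → r2=0x60

VAL = 0x60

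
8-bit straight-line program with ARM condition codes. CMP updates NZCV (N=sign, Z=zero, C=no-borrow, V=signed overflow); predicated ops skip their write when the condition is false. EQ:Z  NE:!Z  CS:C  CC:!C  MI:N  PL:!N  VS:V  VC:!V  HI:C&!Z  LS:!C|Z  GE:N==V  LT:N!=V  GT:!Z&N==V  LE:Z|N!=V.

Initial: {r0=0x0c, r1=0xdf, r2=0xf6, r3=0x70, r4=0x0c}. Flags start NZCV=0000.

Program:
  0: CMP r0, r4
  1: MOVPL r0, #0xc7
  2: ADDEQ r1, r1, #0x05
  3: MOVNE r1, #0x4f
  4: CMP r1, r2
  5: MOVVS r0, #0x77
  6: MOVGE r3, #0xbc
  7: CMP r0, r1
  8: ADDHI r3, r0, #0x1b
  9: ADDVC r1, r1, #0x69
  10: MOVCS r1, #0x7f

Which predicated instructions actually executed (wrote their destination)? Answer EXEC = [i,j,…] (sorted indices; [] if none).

0: ✓ CMP  NZCV=0110
1: ✓ MOVPL  r0←0xc7
2: ✓ ADDEQ  r1←0xe4
3: · MOVNE
4: ✓ CMP  NZCV=1000
5: · MOVVS
6: · MOVGE
7: ✓ CMP  NZCV=1000
8: · ADDHI
9: ✓ ADDVC  r1←0x4d
10: · MOVCS

EXEC = [1,2,9]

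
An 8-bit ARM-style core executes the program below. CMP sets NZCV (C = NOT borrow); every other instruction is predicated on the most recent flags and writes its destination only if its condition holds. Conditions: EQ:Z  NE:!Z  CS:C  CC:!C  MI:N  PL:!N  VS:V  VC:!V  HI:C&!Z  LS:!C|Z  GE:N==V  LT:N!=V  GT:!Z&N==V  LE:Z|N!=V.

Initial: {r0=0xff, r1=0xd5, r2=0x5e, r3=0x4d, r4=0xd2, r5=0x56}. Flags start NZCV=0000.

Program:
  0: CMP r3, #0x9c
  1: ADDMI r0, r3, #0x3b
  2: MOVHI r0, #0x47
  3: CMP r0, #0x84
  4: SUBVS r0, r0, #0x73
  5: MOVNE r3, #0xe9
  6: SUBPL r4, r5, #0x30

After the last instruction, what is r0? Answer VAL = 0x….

0: ✓ CMP  NZCV=1001
1: ✓ ADDMI  r0←0x88
2: · MOVHI
3: ✓ CMP  NZCV=0010
4: · SUBVS
5: ✓ MOVNE  r3←0xe9
6: ✓ SUBPL  r4←0x26

VAL = 0x88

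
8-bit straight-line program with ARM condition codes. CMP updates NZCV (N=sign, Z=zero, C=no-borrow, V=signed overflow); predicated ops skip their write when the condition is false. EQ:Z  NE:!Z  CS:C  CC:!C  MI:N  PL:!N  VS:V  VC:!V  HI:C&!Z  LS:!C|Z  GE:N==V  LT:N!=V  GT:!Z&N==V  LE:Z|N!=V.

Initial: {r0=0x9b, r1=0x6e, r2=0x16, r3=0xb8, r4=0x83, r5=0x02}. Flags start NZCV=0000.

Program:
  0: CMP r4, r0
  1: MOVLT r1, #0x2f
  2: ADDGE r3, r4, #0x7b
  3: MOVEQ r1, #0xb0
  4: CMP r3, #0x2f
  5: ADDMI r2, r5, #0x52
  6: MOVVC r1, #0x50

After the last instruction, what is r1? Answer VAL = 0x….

VAL = 0x50

0: ✓ CMP  NZCV=1000
1: ✓ MOVLT  r1←0x2f
2: · ADDGE
3: · MOVEQ
4: ✓ CMP  NZCV=1010
5: ✓ ADDMI  r2←0x54
6: ✓ MOVVC  r1←0x50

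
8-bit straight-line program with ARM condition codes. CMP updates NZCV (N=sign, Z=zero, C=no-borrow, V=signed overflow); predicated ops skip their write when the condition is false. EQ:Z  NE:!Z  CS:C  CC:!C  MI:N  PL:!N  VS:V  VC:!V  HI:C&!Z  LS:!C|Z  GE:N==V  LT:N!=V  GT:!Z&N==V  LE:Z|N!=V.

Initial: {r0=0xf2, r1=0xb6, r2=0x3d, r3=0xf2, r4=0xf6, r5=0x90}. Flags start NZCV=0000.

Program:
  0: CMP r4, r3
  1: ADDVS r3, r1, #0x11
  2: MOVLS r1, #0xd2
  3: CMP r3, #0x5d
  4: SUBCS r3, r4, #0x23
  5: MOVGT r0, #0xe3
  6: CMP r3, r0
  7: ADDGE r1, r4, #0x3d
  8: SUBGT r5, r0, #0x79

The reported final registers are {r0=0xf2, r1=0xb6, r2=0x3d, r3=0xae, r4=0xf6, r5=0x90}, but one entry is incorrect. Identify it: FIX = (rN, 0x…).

[0] flags=0010 → (cmp)
[1] flags=0010 VS?F → skip
[2] flags=0010 LS?F → skip
[3] flags=1010 → (cmp)
[4] flags=1010 CS?T → r3=0xd3
[5] flags=1010 GT?F → skip
[6] flags=1000 → (cmp)
[7] flags=1000 GE?F → skip
[8] flags=1000 GT?F → skip

FIX = (r3, 0xd3)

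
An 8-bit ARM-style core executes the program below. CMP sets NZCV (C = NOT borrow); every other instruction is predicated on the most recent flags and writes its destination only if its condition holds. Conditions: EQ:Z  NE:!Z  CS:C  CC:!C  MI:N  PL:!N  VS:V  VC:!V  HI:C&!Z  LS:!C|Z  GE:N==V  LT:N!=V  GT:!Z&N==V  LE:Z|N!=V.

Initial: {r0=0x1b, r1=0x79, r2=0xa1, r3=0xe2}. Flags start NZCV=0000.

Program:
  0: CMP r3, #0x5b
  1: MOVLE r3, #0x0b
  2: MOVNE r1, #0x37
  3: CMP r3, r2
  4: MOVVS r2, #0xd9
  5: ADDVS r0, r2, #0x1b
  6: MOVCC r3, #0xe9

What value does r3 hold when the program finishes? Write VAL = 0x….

[0] flags=1010 → (cmp)
[1] flags=1010 LE?T → r3=0x0b
[2] flags=1010 NE?T → r1=0x37
[3] flags=0000 → (cmp)
[4] flags=0000 VS?F → skip
[5] flags=0000 VS?F → skip
[6] flags=0000 CC?T → r3=0xe9

VAL = 0xe9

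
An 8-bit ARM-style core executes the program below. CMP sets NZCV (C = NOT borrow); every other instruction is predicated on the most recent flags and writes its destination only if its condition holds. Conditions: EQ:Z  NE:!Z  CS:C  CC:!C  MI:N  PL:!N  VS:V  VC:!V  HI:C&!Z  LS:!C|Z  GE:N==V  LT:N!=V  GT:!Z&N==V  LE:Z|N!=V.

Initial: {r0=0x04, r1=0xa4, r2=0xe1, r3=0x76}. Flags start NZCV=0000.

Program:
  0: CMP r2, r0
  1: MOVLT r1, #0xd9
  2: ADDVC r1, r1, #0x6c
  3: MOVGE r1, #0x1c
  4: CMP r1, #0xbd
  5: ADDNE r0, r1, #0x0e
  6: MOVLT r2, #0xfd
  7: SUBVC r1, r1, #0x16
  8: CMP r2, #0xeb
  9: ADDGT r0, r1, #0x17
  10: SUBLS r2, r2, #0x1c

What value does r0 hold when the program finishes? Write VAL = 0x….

0: ✓ CMP  NZCV=1010
1: ✓ MOVLT  r1←0xd9
2: ✓ ADDVC  r1←0x45
3: · MOVGE
4: ✓ CMP  NZCV=1001
5: ✓ ADDNE  r0←0x53
6: · MOVLT
7: · SUBVC
8: ✓ CMP  NZCV=1000
9: · ADDGT
10: ✓ SUBLS  r2←0xc5

VAL = 0x53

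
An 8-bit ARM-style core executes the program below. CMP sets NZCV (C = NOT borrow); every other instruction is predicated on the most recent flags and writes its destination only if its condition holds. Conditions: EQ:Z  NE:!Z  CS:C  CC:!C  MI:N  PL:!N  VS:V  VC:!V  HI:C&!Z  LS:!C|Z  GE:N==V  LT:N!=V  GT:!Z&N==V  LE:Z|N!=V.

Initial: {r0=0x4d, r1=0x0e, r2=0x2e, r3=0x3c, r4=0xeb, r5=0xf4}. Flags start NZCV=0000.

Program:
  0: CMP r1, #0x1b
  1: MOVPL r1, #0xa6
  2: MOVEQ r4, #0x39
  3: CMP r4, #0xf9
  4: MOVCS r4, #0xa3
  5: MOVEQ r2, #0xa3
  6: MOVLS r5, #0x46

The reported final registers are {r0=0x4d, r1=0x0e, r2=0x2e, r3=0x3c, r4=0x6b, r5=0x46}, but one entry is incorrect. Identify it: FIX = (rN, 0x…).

FIX = (r4, 0xeb)

0: ✓ CMP  NZCV=1000
1: · MOVPL
2: · MOVEQ
3: ✓ CMP  NZCV=1000
4: · MOVCS
5: · MOVEQ
6: ✓ MOVLS  r5←0x46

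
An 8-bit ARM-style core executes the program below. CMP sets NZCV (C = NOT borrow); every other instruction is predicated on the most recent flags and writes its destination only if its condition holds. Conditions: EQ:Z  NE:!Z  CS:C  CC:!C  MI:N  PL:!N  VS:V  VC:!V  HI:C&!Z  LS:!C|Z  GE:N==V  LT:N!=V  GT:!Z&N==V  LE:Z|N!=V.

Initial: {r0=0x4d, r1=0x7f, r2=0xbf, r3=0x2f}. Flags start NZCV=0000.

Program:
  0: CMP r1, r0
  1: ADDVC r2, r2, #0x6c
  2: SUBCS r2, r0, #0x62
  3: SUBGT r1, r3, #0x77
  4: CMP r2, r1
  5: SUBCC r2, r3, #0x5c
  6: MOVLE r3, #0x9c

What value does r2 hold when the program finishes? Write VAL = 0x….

VAL = 0xeb

0: ✓ CMP  NZCV=0010
1: ✓ ADDVC  r2←0x2b
2: ✓ SUBCS  r2←0xeb
3: ✓ SUBGT  r1←0xb8
4: ✓ CMP  NZCV=0010
5: · SUBCC
6: · MOVLE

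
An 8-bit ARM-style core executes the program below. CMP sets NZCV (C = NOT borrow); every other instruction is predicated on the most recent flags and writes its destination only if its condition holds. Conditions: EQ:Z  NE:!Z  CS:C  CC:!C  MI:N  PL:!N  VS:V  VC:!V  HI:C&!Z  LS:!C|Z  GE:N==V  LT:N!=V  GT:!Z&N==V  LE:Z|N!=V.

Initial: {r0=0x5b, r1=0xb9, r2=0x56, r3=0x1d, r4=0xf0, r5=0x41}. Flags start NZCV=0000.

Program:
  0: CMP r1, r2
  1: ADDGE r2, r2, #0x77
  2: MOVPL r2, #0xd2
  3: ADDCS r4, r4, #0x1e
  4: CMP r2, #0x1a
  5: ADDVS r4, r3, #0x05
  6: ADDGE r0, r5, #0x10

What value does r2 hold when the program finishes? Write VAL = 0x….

VAL = 0xd2

[0] flags=0011 → (cmp)
[1] flags=0011 GE?F → skip
[2] flags=0011 PL?T → r2=0xd2
[3] flags=0011 CS?T → r4=0x0e
[4] flags=1010 → (cmp)
[5] flags=1010 VS?F → skip
[6] flags=1010 GE?F → skip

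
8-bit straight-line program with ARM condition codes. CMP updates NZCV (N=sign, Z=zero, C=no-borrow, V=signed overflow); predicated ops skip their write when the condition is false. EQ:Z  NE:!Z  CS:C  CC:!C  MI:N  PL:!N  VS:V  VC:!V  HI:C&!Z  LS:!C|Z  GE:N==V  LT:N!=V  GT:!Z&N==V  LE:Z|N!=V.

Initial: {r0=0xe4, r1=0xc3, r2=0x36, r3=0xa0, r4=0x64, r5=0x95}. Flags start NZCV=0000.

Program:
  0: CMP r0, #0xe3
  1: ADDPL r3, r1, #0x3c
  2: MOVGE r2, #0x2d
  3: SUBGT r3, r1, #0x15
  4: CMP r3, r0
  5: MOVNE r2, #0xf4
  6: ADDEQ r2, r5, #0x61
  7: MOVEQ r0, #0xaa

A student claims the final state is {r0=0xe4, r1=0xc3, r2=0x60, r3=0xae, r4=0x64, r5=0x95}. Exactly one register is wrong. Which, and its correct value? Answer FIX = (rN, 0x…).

[0] flags=0010 → (cmp)
[1] flags=0010 PL?T → r3=0xff
[2] flags=0010 GE?T → r2=0x2d
[3] flags=0010 GT?T → r3=0xae
[4] flags=1000 → (cmp)
[5] flags=1000 NE?T → r2=0xf4
[6] flags=1000 EQ?F → skip
[7] flags=1000 EQ?F → skip

FIX = (r2, 0xf4)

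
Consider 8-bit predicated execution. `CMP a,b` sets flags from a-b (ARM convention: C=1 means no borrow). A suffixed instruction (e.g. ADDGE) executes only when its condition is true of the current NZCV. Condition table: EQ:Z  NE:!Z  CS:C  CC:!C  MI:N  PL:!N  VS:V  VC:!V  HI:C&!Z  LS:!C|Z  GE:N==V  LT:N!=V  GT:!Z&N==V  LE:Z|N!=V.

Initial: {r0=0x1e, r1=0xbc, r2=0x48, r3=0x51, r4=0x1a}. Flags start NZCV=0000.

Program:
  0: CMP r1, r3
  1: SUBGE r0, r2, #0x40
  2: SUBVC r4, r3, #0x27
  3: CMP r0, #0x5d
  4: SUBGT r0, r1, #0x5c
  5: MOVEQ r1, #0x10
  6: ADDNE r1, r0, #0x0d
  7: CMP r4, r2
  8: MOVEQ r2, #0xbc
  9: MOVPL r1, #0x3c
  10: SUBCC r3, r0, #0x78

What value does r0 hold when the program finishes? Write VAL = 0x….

VAL = 0x1e

0: ✓ CMP  NZCV=0011
1: · SUBGE
2: · SUBVC
3: ✓ CMP  NZCV=1000
4: · SUBGT
5: · MOVEQ
6: ✓ ADDNE  r1←0x2b
7: ✓ CMP  NZCV=1000
8: · MOVEQ
9: · MOVPL
10: ✓ SUBCC  r3←0xa6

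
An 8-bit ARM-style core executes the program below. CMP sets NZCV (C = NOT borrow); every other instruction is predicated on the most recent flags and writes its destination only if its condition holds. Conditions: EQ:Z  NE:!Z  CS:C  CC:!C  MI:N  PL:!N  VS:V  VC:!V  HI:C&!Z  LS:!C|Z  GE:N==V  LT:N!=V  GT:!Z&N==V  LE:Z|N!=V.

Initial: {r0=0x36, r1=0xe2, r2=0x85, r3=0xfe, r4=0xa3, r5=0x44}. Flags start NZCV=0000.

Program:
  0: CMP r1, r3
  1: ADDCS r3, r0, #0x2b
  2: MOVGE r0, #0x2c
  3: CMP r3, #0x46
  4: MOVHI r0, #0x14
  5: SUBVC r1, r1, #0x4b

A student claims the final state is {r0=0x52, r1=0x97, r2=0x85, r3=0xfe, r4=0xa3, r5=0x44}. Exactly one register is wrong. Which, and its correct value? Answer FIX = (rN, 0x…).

FIX = (r0, 0x14)

[0] flags=1000 → (cmp)
[1] flags=1000 CS?F → skip
[2] flags=1000 GE?F → skip
[3] flags=1010 → (cmp)
[4] flags=1010 HI?T → r0=0x14
[5] flags=1010 VC?T → r1=0x97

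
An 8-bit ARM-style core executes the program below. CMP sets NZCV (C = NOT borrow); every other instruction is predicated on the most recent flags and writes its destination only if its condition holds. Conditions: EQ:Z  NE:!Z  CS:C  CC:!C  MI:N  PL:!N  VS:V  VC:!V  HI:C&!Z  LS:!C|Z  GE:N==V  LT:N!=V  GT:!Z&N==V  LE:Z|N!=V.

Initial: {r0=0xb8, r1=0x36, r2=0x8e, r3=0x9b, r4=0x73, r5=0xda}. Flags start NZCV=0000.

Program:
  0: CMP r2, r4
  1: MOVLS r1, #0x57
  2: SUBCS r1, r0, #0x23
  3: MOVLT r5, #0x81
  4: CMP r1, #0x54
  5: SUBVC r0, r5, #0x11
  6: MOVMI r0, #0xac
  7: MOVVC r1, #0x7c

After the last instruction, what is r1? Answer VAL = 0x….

[0] flags=0011 → (cmp)
[1] flags=0011 LS?F → skip
[2] flags=0011 CS?T → r1=0x95
[3] flags=0011 LT?T → r5=0x81
[4] flags=0011 → (cmp)
[5] flags=0011 VC?F → skip
[6] flags=0011 MI?F → skip
[7] flags=0011 VC?F → skip

VAL = 0x95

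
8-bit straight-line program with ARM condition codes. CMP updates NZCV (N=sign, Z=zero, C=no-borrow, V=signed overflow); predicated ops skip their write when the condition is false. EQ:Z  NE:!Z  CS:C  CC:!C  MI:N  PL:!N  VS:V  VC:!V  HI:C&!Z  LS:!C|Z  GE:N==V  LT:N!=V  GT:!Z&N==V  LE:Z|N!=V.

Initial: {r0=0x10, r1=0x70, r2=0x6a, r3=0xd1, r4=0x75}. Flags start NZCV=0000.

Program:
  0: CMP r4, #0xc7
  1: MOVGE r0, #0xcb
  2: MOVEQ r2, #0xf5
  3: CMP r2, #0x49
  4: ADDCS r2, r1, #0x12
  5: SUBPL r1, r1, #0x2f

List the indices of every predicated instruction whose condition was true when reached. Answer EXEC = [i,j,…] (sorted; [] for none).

EXEC = [1,4,5]

0: ✓ CMP  NZCV=1001
1: ✓ MOVGE  r0←0xcb
2: · MOVEQ
3: ✓ CMP  NZCV=0010
4: ✓ ADDCS  r2←0x82
5: ✓ SUBPL  r1←0x41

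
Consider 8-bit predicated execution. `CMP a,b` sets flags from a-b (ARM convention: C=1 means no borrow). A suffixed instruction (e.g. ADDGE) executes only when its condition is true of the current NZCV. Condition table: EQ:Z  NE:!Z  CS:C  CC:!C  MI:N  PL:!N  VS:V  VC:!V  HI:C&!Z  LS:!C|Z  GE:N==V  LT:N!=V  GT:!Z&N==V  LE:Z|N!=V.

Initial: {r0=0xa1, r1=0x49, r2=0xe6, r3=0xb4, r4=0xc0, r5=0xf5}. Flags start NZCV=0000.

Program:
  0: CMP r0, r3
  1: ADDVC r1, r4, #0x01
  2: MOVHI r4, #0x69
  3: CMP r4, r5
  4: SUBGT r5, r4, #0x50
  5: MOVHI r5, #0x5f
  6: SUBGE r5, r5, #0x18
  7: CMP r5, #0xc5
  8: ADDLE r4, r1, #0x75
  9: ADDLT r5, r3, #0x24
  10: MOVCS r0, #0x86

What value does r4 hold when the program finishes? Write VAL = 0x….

0: ✓ CMP  NZCV=1000
1: ✓ ADDVC  r1←0xc1
2: · MOVHI
3: ✓ CMP  NZCV=1000
4: · SUBGT
5: · MOVHI
6: · SUBGE
7: ✓ CMP  NZCV=0010
8: · ADDLE
9: · ADDLT
10: ✓ MOVCS  r0←0x86

VAL = 0xc0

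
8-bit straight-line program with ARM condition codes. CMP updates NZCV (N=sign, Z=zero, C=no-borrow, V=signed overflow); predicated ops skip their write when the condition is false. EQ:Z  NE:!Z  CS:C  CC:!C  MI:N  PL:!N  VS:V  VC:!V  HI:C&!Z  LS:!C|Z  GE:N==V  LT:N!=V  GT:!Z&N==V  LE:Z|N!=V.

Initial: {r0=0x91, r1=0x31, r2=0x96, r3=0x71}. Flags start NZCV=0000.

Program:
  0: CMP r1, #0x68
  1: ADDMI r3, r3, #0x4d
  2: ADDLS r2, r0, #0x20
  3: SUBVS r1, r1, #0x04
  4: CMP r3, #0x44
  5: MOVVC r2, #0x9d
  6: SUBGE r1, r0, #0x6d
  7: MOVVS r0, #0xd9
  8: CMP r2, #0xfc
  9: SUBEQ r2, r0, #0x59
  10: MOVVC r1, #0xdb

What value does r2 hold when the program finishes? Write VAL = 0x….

[0] flags=1000 → (cmp)
[1] flags=1000 MI?T → r3=0xbe
[2] flags=1000 LS?T → r2=0xb1
[3] flags=1000 VS?F → skip
[4] flags=0011 → (cmp)
[5] flags=0011 VC?F → skip
[6] flags=0011 GE?F → skip
[7] flags=0011 VS?T → r0=0xd9
[8] flags=1000 → (cmp)
[9] flags=1000 EQ?F → skip
[10] flags=1000 VC?T → r1=0xdb

VAL = 0xb1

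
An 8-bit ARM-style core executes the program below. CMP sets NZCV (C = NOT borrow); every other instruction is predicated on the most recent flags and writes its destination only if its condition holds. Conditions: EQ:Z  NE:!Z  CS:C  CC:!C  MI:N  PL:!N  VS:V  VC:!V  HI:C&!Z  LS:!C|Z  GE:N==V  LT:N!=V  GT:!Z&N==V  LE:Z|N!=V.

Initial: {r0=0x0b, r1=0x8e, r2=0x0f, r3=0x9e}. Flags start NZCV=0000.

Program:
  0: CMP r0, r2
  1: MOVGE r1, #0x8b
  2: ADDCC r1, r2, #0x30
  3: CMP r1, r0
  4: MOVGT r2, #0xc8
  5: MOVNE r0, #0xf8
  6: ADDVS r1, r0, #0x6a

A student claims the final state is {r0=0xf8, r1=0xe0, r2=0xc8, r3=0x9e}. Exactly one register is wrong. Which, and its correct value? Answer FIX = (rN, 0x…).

FIX = (r1, 0x3f)

0: ✓ CMP  NZCV=1000
1: · MOVGE
2: ✓ ADDCC  r1←0x3f
3: ✓ CMP  NZCV=0010
4: ✓ MOVGT  r2←0xc8
5: ✓ MOVNE  r0←0xf8
6: · ADDVS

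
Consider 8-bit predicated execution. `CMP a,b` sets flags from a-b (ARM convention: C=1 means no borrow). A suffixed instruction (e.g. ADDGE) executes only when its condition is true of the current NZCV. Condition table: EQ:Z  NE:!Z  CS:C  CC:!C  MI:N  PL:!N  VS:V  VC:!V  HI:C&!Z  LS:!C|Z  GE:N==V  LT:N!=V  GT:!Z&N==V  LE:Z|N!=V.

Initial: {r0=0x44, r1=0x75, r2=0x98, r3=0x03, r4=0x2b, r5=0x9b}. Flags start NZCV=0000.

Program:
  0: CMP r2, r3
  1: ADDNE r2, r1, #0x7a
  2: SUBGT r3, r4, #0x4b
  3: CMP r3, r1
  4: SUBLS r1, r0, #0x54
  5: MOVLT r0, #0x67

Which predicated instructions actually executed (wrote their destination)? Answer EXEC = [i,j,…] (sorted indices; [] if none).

[0] flags=1010 → (cmp)
[1] flags=1010 NE?T → r2=0xef
[2] flags=1010 GT?F → skip
[3] flags=1000 → (cmp)
[4] flags=1000 LS?T → r1=0xf0
[5] flags=1000 LT?T → r0=0x67

EXEC = [1,4,5]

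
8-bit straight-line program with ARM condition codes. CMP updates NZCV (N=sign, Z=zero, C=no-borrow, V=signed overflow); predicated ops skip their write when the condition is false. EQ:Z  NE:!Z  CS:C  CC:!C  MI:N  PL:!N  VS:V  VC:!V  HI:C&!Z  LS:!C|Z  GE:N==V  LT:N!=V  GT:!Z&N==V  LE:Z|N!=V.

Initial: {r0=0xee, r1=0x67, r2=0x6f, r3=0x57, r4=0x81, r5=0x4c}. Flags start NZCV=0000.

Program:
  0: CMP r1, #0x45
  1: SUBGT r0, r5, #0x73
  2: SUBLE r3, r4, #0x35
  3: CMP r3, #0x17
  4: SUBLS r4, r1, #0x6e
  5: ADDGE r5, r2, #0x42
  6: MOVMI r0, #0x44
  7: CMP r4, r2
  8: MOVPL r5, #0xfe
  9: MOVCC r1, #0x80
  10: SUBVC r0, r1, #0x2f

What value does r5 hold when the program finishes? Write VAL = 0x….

VAL = 0xfe

0: ✓ CMP  NZCV=0010
1: ✓ SUBGT  r0←0xd9
2: · SUBLE
3: ✓ CMP  NZCV=0010
4: · SUBLS
5: ✓ ADDGE  r5←0xb1
6: · MOVMI
7: ✓ CMP  NZCV=0011
8: ✓ MOVPL  r5←0xfe
9: · MOVCC
10: · SUBVC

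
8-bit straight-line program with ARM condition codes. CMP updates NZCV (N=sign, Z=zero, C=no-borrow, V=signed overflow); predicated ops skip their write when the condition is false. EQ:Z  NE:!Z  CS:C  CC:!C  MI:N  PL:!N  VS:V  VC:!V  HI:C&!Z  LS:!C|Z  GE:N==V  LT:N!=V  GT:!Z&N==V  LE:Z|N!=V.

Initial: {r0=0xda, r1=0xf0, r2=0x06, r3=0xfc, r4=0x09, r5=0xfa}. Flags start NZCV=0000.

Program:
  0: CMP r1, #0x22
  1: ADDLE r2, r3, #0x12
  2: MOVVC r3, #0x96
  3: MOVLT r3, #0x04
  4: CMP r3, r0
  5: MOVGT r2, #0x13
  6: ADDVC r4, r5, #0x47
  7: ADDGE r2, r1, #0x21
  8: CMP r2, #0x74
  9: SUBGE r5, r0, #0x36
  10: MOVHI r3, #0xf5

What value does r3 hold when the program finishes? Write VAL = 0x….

[0] flags=1010 → (cmp)
[1] flags=1010 LE?T → r2=0x0e
[2] flags=1010 VC?T → r3=0x96
[3] flags=1010 LT?T → r3=0x04
[4] flags=0000 → (cmp)
[5] flags=0000 GT?T → r2=0x13
[6] flags=0000 VC?T → r4=0x41
[7] flags=0000 GE?T → r2=0x11
[8] flags=1000 → (cmp)
[9] flags=1000 GE?F → skip
[10] flags=1000 HI?F → skip

VAL = 0x04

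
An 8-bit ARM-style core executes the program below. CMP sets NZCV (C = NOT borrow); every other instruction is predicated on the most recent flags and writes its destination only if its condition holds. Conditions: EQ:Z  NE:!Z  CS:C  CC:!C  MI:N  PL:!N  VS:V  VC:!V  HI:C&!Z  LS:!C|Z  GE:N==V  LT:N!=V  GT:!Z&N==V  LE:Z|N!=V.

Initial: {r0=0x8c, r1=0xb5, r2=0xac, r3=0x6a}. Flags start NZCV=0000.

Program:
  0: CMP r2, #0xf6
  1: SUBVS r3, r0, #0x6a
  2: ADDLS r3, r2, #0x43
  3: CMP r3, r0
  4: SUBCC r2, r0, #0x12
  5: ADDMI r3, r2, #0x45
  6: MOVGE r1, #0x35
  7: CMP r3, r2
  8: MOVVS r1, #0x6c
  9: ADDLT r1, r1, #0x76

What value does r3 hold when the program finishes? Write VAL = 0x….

VAL = 0xef

0: ✓ CMP  NZCV=1000
1: · SUBVS
2: ✓ ADDLS  r3←0xef
3: ✓ CMP  NZCV=0010
4: · SUBCC
5: · ADDMI
6: ✓ MOVGE  r1←0x35
7: ✓ CMP  NZCV=0010
8: · MOVVS
9: · ADDLT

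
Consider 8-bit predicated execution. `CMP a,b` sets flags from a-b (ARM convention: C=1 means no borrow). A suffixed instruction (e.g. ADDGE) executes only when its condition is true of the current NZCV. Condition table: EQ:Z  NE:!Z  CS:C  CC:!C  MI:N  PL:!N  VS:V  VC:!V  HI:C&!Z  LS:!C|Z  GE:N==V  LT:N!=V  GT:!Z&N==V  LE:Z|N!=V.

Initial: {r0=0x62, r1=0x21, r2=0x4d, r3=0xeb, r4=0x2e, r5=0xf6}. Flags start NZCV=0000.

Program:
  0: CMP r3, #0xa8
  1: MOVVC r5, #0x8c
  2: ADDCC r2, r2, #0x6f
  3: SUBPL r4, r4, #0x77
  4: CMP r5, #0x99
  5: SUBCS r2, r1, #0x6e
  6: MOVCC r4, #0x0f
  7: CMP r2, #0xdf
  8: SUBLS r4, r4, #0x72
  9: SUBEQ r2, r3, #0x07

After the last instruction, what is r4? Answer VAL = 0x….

[0] flags=0010 → (cmp)
[1] flags=0010 VC?T → r5=0x8c
[2] flags=0010 CC?F → skip
[3] flags=0010 PL?T → r4=0xb7
[4] flags=1000 → (cmp)
[5] flags=1000 CS?F → skip
[6] flags=1000 CC?T → r4=0x0f
[7] flags=0000 → (cmp)
[8] flags=0000 LS?T → r4=0x9d
[9] flags=0000 EQ?F → skip

VAL = 0x9d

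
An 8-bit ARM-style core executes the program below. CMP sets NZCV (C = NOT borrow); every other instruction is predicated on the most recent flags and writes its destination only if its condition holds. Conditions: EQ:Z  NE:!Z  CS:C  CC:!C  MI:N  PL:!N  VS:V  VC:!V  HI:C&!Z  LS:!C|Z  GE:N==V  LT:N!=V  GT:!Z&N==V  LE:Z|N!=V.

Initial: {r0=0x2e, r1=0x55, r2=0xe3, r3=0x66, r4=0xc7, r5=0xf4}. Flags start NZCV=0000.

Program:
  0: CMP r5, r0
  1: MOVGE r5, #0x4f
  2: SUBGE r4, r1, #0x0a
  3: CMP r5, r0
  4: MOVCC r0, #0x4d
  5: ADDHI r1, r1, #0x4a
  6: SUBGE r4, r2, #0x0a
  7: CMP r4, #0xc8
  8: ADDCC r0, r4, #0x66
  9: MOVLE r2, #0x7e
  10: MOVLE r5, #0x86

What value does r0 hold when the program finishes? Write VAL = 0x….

0: ✓ CMP  NZCV=1010
1: · MOVGE
2: · SUBGE
3: ✓ CMP  NZCV=1010
4: · MOVCC
5: ✓ ADDHI  r1←0x9f
6: · SUBGE
7: ✓ CMP  NZCV=1000
8: ✓ ADDCC  r0←0x2d
9: ✓ MOVLE  r2←0x7e
10: ✓ MOVLE  r5←0x86

VAL = 0x2d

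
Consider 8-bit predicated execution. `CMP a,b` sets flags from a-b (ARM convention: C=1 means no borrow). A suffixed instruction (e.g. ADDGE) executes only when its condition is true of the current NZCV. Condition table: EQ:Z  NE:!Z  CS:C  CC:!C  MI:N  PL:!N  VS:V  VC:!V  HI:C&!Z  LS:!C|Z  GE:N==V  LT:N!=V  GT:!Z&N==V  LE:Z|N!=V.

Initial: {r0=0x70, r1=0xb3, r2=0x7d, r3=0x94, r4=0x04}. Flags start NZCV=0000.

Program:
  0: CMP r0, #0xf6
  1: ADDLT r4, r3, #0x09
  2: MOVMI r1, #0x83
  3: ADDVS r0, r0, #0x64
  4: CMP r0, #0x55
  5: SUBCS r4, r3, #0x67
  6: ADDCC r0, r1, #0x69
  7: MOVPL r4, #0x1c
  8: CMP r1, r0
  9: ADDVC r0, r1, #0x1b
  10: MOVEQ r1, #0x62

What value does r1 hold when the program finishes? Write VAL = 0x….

0: ✓ CMP  NZCV=0000
1: · ADDLT
2: · MOVMI
3: · ADDVS
4: ✓ CMP  NZCV=0010
5: ✓ SUBCS  r4←0x2d
6: · ADDCC
7: ✓ MOVPL  r4←0x1c
8: ✓ CMP  NZCV=0011
9: · ADDVC
10: · MOVEQ

VAL = 0xb3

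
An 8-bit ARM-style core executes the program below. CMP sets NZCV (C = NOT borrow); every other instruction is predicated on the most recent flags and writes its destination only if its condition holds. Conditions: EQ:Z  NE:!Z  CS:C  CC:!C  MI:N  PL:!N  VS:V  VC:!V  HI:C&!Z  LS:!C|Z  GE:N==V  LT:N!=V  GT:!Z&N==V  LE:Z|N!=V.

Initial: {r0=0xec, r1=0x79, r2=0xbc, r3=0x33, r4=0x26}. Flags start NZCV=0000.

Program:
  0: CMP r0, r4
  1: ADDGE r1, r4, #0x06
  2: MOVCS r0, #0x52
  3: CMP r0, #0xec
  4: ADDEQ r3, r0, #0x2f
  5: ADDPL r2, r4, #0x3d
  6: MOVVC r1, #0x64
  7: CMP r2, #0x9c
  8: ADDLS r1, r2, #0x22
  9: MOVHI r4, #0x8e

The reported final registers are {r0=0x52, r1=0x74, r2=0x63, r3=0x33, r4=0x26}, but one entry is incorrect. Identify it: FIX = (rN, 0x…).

FIX = (r1, 0x85)

0: ✓ CMP  NZCV=1010
1: · ADDGE
2: ✓ MOVCS  r0←0x52
3: ✓ CMP  NZCV=0000
4: · ADDEQ
5: ✓ ADDPL  r2←0x63
6: ✓ MOVVC  r1←0x64
7: ✓ CMP  NZCV=1001
8: ✓ ADDLS  r1←0x85
9: · MOVHI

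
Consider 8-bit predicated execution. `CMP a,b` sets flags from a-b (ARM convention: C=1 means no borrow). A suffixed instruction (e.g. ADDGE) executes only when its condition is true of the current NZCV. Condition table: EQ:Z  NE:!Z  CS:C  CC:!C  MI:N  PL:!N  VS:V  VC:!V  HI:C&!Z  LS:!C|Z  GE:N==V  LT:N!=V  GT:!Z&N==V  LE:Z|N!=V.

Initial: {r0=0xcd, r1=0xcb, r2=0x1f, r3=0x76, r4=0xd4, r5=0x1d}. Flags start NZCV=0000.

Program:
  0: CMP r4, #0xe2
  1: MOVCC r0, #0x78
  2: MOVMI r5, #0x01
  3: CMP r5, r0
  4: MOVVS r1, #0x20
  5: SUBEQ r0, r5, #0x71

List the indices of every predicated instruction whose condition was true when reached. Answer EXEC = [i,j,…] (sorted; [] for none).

0: ✓ CMP  NZCV=1000
1: ✓ MOVCC  r0←0x78
2: ✓ MOVMI  r5←0x01
3: ✓ CMP  NZCV=1000
4: · MOVVS
5: · SUBEQ

EXEC = [1,2]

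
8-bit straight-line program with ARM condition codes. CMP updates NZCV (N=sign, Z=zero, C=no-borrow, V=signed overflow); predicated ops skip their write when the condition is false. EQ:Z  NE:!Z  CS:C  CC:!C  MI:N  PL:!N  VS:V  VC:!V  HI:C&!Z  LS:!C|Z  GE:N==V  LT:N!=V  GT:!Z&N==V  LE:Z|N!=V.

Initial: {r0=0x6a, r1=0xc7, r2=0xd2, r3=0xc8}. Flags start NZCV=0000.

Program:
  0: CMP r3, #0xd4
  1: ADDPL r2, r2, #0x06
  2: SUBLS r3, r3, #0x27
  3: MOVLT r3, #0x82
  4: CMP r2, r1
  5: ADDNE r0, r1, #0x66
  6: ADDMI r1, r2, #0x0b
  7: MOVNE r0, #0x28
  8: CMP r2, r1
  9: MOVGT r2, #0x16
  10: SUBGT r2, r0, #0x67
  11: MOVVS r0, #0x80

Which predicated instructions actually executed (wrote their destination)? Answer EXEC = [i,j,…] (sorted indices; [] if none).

0: ✓ CMP  NZCV=1000
1: · ADDPL
2: ✓ SUBLS  r3←0xa1
3: ✓ MOVLT  r3←0x82
4: ✓ CMP  NZCV=0010
5: ✓ ADDNE  r0←0x2d
6: · ADDMI
7: ✓ MOVNE  r0←0x28
8: ✓ CMP  NZCV=0010
9: ✓ MOVGT  r2←0x16
10: ✓ SUBGT  r2←0xc1
11: · MOVVS

EXEC = [2,3,5,7,9,10]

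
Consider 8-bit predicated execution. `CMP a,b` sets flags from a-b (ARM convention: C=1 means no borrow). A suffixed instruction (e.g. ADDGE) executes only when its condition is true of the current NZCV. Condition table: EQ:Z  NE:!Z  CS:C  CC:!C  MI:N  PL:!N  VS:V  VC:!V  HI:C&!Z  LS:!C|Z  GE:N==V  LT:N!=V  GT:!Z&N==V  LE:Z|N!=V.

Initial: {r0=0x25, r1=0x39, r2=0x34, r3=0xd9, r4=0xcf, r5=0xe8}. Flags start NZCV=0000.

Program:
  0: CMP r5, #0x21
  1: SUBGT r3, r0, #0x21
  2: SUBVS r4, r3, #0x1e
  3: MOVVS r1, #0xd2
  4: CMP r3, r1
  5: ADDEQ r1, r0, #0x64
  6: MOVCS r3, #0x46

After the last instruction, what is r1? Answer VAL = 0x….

VAL = 0x39

[0] flags=1010 → (cmp)
[1] flags=1010 GT?F → skip
[2] flags=1010 VS?F → skip
[3] flags=1010 VS?F → skip
[4] flags=1010 → (cmp)
[5] flags=1010 EQ?F → skip
[6] flags=1010 CS?T → r3=0x46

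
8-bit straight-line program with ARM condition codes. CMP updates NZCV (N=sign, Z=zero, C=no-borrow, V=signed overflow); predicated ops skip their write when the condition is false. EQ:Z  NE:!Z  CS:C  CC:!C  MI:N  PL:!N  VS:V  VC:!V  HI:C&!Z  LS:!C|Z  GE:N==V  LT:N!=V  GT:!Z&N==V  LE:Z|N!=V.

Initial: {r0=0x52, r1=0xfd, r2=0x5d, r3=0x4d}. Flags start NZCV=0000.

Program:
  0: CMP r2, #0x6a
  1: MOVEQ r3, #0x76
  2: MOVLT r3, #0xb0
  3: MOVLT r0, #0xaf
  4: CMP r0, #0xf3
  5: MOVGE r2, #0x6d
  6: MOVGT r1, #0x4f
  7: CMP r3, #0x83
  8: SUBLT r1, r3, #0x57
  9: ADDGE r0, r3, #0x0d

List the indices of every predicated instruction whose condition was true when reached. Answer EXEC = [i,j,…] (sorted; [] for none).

[0] flags=1000 → (cmp)
[1] flags=1000 EQ?F → skip
[2] flags=1000 LT?T → r3=0xb0
[3] flags=1000 LT?T → r0=0xaf
[4] flags=1000 → (cmp)
[5] flags=1000 GE?F → skip
[6] flags=1000 GT?F → skip
[7] flags=0010 → (cmp)
[8] flags=0010 LT?F → skip
[9] flags=0010 GE?T → r0=0xbd

EXEC = [2,3,9]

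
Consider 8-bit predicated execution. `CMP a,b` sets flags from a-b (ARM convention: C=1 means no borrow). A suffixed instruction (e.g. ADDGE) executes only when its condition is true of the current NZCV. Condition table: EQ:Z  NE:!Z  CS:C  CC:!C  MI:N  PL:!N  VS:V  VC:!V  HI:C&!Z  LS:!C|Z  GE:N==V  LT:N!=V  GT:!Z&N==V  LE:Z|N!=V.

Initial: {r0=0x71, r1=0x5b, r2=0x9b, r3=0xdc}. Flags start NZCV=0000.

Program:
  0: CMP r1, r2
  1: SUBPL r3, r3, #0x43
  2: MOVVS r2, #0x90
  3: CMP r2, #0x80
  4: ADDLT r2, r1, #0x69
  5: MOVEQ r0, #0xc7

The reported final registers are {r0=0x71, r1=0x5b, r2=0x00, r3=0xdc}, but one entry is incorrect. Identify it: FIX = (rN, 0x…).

FIX = (r2, 0x90)

[0] flags=1001 → (cmp)
[1] flags=1001 PL?F → skip
[2] flags=1001 VS?T → r2=0x90
[3] flags=0010 → (cmp)
[4] flags=0010 LT?F → skip
[5] flags=0010 EQ?F → skip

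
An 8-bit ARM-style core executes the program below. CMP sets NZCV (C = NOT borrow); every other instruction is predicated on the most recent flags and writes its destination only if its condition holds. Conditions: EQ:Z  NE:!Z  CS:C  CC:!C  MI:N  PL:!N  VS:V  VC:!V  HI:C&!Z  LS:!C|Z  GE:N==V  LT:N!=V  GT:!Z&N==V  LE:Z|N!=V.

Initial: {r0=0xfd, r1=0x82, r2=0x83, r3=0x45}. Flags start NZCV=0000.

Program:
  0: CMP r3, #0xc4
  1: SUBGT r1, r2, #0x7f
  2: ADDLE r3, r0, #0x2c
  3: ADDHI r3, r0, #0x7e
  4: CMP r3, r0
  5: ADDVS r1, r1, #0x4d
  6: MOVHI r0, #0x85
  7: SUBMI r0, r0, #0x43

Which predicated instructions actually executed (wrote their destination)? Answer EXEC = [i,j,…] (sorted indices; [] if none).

0: ✓ CMP  NZCV=1001
1: ✓ SUBGT  r1←0x04
2: · ADDLE
3: · ADDHI
4: ✓ CMP  NZCV=0000
5: · ADDVS
6: · MOVHI
7: · SUBMI

EXEC = [1]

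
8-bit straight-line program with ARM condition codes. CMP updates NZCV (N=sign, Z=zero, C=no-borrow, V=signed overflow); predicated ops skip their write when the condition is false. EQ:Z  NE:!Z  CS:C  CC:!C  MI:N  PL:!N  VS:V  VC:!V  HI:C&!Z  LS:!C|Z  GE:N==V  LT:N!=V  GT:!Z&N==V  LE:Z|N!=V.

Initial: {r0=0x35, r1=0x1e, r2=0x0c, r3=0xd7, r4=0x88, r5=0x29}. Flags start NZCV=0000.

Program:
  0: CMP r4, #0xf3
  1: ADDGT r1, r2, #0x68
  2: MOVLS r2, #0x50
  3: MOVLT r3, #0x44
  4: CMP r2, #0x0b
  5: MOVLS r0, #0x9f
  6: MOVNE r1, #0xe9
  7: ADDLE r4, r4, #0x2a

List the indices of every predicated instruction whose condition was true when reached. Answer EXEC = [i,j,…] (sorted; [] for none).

[0] flags=1000 → (cmp)
[1] flags=1000 GT?F → skip
[2] flags=1000 LS?T → r2=0x50
[3] flags=1000 LT?T → r3=0x44
[4] flags=0010 → (cmp)
[5] flags=0010 LS?F → skip
[6] flags=0010 NE?T → r1=0xe9
[7] flags=0010 LE?F → skip

EXEC = [2,3,6]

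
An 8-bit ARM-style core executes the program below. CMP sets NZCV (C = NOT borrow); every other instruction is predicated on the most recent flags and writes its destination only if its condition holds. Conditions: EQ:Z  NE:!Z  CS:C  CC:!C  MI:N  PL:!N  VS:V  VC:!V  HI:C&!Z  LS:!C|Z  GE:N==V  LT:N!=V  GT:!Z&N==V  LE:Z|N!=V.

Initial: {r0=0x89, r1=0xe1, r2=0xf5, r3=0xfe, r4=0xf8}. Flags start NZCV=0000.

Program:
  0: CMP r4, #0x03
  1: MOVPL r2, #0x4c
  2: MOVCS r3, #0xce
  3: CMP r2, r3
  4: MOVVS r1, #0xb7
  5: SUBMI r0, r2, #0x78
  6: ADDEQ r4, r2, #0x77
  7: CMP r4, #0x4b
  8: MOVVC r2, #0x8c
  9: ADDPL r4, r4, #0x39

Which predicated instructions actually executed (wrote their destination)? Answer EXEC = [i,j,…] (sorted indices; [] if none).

EXEC = [2,8]

[0] flags=1010 → (cmp)
[1] flags=1010 PL?F → skip
[2] flags=1010 CS?T → r3=0xce
[3] flags=0010 → (cmp)
[4] flags=0010 VS?F → skip
[5] flags=0010 MI?F → skip
[6] flags=0010 EQ?F → skip
[7] flags=1010 → (cmp)
[8] flags=1010 VC?T → r2=0x8c
[9] flags=1010 PL?F → skip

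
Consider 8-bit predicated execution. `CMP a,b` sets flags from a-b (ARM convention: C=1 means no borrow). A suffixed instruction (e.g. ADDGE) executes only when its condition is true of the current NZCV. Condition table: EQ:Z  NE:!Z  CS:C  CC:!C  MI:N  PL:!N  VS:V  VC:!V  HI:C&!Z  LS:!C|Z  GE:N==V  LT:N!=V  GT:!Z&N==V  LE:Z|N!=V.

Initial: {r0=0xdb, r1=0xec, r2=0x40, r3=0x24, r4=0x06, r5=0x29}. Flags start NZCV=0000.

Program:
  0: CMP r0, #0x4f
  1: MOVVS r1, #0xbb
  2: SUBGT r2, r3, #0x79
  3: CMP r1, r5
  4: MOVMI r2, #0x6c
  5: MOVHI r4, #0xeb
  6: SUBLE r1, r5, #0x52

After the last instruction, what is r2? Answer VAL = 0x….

0: ✓ CMP  NZCV=1010
1: · MOVVS
2: · SUBGT
3: ✓ CMP  NZCV=1010
4: ✓ MOVMI  r2←0x6c
5: ✓ MOVHI  r4←0xeb
6: ✓ SUBLE  r1←0xd7

VAL = 0x6c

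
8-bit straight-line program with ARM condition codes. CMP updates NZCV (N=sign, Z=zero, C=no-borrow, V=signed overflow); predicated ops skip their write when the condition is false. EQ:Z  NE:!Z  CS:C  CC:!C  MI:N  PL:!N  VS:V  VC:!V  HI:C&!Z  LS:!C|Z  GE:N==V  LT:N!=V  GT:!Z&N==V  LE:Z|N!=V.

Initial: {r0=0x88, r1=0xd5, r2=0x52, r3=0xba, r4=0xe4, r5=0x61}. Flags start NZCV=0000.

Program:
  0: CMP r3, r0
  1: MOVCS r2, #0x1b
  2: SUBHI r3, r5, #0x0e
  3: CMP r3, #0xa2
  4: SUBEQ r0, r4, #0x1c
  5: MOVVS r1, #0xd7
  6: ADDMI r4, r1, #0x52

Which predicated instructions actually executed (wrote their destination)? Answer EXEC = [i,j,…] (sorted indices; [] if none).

EXEC = [1,2,5,6]

[0] flags=0010 → (cmp)
[1] flags=0010 CS?T → r2=0x1b
[2] flags=0010 HI?T → r3=0x53
[3] flags=1001 → (cmp)
[4] flags=1001 EQ?F → skip
[5] flags=1001 VS?T → r1=0xd7
[6] flags=1001 MI?T → r4=0x29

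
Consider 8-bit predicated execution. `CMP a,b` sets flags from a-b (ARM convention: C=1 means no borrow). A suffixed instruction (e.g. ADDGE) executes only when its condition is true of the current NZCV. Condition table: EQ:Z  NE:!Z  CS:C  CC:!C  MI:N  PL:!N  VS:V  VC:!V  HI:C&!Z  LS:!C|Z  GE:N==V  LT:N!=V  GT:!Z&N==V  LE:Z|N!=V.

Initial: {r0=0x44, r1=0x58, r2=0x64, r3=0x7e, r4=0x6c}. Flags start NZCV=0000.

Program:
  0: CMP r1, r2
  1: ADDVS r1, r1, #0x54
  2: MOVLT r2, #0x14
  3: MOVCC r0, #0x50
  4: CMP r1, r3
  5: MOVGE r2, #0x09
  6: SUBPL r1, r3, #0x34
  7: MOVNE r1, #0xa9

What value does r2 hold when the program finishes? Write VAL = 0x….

VAL = 0x14

0: ✓ CMP  NZCV=1000
1: · ADDVS
2: ✓ MOVLT  r2←0x14
3: ✓ MOVCC  r0←0x50
4: ✓ CMP  NZCV=1000
5: · MOVGE
6: · SUBPL
7: ✓ MOVNE  r1←0xa9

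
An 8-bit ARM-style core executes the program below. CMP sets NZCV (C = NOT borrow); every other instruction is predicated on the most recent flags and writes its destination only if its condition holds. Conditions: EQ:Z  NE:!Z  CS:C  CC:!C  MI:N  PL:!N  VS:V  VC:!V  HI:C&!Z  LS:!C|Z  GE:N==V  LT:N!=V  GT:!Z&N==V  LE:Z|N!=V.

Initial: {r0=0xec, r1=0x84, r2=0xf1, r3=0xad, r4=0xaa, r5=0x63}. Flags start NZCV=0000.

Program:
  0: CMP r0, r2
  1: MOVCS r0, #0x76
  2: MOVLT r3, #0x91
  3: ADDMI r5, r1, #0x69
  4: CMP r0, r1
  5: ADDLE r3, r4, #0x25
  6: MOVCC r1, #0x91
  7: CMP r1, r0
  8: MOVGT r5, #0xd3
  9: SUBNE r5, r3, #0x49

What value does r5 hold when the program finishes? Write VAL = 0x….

[0] flags=1000 → (cmp)
[1] flags=1000 CS?F → skip
[2] flags=1000 LT?T → r3=0x91
[3] flags=1000 MI?T → r5=0xed
[4] flags=0010 → (cmp)
[5] flags=0010 LE?F → skip
[6] flags=0010 CC?F → skip
[7] flags=1000 → (cmp)
[8] flags=1000 GT?F → skip
[9] flags=1000 NE?T → r5=0x48

VAL = 0x48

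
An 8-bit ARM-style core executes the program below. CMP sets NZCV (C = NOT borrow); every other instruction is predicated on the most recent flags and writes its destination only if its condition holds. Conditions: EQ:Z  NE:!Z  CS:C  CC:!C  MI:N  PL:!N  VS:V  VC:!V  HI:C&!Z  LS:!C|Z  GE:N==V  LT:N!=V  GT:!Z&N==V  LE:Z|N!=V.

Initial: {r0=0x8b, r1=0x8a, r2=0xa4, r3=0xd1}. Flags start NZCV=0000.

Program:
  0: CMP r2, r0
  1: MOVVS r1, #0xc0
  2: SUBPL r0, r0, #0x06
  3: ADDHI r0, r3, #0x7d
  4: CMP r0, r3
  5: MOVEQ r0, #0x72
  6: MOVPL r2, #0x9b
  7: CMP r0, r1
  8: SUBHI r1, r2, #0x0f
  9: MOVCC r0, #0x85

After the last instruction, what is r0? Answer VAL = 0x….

VAL = 0x85

0: ✓ CMP  NZCV=0010
1: · MOVVS
2: ✓ SUBPL  r0←0x85
3: ✓ ADDHI  r0←0x4e
4: ✓ CMP  NZCV=0000
5: · MOVEQ
6: ✓ MOVPL  r2←0x9b
7: ✓ CMP  NZCV=1001
8: · SUBHI
9: ✓ MOVCC  r0←0x85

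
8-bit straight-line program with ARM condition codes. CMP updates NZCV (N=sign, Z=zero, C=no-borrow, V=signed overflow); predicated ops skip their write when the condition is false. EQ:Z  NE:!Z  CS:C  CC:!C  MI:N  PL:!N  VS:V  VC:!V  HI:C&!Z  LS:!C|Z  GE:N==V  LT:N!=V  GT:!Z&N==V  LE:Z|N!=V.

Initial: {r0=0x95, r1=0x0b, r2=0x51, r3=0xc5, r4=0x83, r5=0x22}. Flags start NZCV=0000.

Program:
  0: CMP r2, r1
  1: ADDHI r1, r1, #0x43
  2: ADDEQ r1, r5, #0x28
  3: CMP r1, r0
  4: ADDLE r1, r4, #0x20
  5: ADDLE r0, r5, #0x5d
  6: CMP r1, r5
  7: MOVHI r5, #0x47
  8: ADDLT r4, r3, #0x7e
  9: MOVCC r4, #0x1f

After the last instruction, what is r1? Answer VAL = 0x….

0: ✓ CMP  NZCV=0010
1: ✓ ADDHI  r1←0x4e
2: · ADDEQ
3: ✓ CMP  NZCV=1001
4: · ADDLE
5: · ADDLE
6: ✓ CMP  NZCV=0010
7: ✓ MOVHI  r5←0x47
8: · ADDLT
9: · MOVCC

VAL = 0x4e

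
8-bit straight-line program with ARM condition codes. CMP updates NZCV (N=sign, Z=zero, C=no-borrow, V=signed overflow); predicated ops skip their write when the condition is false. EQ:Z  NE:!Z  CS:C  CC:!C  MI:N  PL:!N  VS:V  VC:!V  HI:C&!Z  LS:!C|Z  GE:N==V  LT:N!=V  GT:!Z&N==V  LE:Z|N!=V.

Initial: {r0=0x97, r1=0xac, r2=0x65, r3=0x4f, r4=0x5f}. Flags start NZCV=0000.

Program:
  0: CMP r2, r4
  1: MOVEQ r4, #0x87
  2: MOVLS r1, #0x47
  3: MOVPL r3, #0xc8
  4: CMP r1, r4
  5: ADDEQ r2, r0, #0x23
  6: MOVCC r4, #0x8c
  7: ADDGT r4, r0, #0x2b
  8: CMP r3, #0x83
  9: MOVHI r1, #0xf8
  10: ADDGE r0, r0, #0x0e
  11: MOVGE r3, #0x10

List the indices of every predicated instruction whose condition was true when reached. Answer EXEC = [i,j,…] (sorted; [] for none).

0: ✓ CMP  NZCV=0010
1: · MOVEQ
2: · MOVLS
3: ✓ MOVPL  r3←0xc8
4: ✓ CMP  NZCV=0011
5: · ADDEQ
6: · MOVCC
7: · ADDGT
8: ✓ CMP  NZCV=0010
9: ✓ MOVHI  r1←0xf8
10: ✓ ADDGE  r0←0xa5
11: ✓ MOVGE  r3←0x10

EXEC = [3,9,10,11]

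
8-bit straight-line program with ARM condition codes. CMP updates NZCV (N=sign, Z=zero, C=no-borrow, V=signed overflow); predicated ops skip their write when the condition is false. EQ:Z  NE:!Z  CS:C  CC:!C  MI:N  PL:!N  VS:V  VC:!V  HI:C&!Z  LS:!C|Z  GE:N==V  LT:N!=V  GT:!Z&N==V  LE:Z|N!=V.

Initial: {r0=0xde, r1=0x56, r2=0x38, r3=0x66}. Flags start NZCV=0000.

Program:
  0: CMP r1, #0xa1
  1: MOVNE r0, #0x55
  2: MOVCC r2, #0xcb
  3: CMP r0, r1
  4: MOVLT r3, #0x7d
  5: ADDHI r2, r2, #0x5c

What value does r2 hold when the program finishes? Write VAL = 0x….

VAL = 0xcb

[0] flags=1001 → (cmp)
[1] flags=1001 NE?T → r0=0x55
[2] flags=1001 CC?T → r2=0xcb
[3] flags=1000 → (cmp)
[4] flags=1000 LT?T → r3=0x7d
[5] flags=1000 HI?F → skip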